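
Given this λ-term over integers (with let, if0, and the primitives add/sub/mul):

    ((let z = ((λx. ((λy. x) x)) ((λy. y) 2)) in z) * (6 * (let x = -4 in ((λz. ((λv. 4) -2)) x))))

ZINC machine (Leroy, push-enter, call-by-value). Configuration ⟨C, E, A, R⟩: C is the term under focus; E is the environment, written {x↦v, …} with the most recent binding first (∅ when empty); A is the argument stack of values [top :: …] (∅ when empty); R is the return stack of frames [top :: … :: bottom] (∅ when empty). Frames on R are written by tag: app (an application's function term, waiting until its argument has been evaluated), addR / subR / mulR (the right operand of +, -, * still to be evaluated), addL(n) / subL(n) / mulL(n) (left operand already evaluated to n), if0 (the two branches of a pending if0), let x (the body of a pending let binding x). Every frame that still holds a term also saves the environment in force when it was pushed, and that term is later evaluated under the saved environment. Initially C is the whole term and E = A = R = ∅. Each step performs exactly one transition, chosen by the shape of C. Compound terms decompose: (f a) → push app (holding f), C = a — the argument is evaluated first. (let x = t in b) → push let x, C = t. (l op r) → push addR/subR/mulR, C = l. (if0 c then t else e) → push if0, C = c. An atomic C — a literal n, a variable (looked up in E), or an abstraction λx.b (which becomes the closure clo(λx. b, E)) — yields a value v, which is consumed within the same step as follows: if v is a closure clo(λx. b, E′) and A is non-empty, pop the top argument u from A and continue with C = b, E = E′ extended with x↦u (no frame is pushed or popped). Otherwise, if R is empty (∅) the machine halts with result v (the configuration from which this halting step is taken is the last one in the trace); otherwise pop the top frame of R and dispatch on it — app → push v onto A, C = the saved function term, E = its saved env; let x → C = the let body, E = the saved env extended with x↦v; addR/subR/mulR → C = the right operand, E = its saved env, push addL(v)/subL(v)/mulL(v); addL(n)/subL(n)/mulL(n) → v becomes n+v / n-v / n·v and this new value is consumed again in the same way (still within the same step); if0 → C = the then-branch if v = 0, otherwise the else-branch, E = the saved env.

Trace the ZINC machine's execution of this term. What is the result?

0. [C=((let z = ((λx. ((λy. x) x)) ((λy. y) 2)) in z) * (6 * (let x = -4 in ((λz. ((λv. 4) -2)) x)))) | E=∅ | A=∅ | R=∅]
1. [C=(let z = ((λx. ((λy. x) x)) ((λy. y) 2)) in z) | E=∅ | A=∅ | R=[mulR]]
2. [C=((λx. ((λy. x) x)) ((λy. y) 2)) | E=∅ | A=∅ | R=[let z :: mulR]]
3. [C=((λy. y) 2) | E=∅ | A=∅ | R=[app :: let z :: mulR]]
4. [C=2 | E=∅ | A=∅ | R=[app :: app :: let z :: mulR]]
5. [C=(λy. y) | E=∅ | A=[2] | R=[app :: let z :: mulR]]
6. [C=y | E={y↦2} | A=∅ | R=[app :: let z :: mulR]]
7. [C=(λx. ((λy. x) x)) | E=∅ | A=[2] | R=[let z :: mulR]]
8. [C=((λy. x) x) | E={x↦2} | A=∅ | R=[let z :: mulR]]
9. [C=x | E={x↦2} | A=∅ | R=[app :: let z :: mulR]]
10. [C=(λy. x) | E={x↦2} | A=[2] | R=[let z :: mulR]]
11. [C=x | E={y↦2, x↦2} | A=∅ | R=[let z :: mulR]]
12. [C=z | E={z↦2} | A=∅ | R=[mulR]]
13. [C=(6 * (let x = -4 in ((λz. ((λv. 4) -2)) x))) | E=∅ | A=∅ | R=[mulL(2)]]
14. [C=6 | E=∅ | A=∅ | R=[mulR :: mulL(2)]]
15. [C=(let x = -4 in ((λz. ((λv. 4) -2)) x)) | E=∅ | A=∅ | R=[mulL(6) :: mulL(2)]]
16. [C=-4 | E=∅ | A=∅ | R=[let x :: mulL(6) :: mulL(2)]]
17. [C=((λz. ((λv. 4) -2)) x) | E={x↦-4} | A=∅ | R=[mulL(6) :: mulL(2)]]
18. [C=x | E={x↦-4} | A=∅ | R=[app :: mulL(6) :: mulL(2)]]
19. [C=(λz. ((λv. 4) -2)) | E={x↦-4} | A=[-4] | R=[mulL(6) :: mulL(2)]]
20. [C=((λv. 4) -2) | E={z↦-4, x↦-4} | A=∅ | R=[mulL(6) :: mulL(2)]]
21. [C=-2 | E={z↦-4, x↦-4} | A=∅ | R=[app :: mulL(6) :: mulL(2)]]
22. [C=(λv. 4) | E={z↦-4, x↦-4} | A=[-2] | R=[mulL(6) :: mulL(2)]]
23. [C=4 | E={v↦-2, z↦-4, x↦-4} | A=∅ | R=[mulL(6) :: mulL(2)]]
→ final value 48

Answer: 48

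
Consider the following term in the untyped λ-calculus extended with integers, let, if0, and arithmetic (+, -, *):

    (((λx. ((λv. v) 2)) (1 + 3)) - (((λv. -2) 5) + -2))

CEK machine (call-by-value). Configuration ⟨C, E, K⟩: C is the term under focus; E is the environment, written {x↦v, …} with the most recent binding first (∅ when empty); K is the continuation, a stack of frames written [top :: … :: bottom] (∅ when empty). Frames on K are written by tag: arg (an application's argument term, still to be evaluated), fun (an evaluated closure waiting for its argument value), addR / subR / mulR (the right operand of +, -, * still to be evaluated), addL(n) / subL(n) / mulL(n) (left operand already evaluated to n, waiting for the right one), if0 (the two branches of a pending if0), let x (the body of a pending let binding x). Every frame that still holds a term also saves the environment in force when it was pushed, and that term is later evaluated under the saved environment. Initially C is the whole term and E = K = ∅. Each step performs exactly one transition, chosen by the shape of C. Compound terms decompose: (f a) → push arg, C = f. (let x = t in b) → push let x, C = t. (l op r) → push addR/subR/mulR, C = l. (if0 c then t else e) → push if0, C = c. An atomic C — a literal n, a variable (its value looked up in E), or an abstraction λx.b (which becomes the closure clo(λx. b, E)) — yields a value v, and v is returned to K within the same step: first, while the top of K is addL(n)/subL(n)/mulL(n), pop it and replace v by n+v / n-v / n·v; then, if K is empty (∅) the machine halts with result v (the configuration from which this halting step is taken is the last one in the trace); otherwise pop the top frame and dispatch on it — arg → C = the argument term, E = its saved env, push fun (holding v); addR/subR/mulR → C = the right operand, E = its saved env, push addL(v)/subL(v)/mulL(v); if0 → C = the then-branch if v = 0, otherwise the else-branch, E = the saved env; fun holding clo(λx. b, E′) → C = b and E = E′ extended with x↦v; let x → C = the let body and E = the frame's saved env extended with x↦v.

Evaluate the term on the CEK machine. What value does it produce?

Answer: 6

Execution trace:
step 0: ⟨C=(((λx. ((λv. v) 2)) (1 + 3)) - (((λv. -2) 5) + -2)); E=∅; K=∅⟩
step 1: ⟨C=((λx. ((λv. v) 2)) (1 + 3)); E=∅; K=[subR]⟩
step 2: ⟨C=(λx. ((λv. v) 2)); E=∅; K=[arg :: subR]⟩
step 3: ⟨C=(1 + 3); E=∅; K=[fun :: subR]⟩
step 4: ⟨C=1; E=∅; K=[addR :: fun :: subR]⟩
step 5: ⟨C=3; E=∅; K=[addL(1) :: fun :: subR]⟩
step 6: ⟨C=((λv. v) 2); E={x↦4}; K=[subR]⟩
step 7: ⟨C=(λv. v); E={x↦4}; K=[arg :: subR]⟩
step 8: ⟨C=2; E={x↦4}; K=[fun :: subR]⟩
step 9: ⟨C=v; E={v↦2, x↦4}; K=[subR]⟩
step 10: ⟨C=(((λv. -2) 5) + -2); E=∅; K=[subL(2)]⟩
step 11: ⟨C=((λv. -2) 5); E=∅; K=[addR :: subL(2)]⟩
step 12: ⟨C=(λv. -2); E=∅; K=[arg :: addR :: subL(2)]⟩
step 13: ⟨C=5; E=∅; K=[fun :: addR :: subL(2)]⟩
step 14: ⟨C=-2; E={v↦5}; K=[addR :: subL(2)]⟩
step 15: ⟨C=-2; E=∅; K=[addL(-2) :: subL(2)]⟩
→ final value 6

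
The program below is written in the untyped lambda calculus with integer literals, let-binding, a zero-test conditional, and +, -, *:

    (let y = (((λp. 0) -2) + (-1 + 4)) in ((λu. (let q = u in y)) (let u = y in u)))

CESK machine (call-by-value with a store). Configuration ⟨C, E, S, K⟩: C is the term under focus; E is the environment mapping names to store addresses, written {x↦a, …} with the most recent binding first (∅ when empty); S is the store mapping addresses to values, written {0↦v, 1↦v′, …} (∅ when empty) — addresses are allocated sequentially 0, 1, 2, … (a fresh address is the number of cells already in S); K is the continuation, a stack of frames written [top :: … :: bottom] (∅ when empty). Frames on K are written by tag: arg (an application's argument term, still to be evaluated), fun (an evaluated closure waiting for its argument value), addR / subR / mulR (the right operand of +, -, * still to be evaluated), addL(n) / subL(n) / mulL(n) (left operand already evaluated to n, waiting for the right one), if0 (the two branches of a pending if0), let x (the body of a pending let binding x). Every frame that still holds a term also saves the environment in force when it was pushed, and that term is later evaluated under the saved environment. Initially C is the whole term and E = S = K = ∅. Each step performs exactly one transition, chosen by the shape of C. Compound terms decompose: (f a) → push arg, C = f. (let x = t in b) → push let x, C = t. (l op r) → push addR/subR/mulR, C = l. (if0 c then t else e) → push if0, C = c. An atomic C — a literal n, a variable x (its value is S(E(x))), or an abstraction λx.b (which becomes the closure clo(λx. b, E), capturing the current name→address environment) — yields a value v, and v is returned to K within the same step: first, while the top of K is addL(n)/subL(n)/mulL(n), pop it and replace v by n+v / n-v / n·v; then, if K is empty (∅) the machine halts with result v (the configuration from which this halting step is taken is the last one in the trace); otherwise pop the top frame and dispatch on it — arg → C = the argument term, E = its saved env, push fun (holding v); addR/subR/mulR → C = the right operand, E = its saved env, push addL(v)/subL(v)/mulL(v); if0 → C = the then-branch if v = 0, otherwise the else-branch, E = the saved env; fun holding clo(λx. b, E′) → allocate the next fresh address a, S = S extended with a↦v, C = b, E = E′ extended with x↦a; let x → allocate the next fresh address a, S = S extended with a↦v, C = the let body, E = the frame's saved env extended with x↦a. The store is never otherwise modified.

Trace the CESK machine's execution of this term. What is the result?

0. <C=(let y = (((λp. 0) -2) + (-1 + 4)) in ((λu. (let q = u in y)) (let u = y in u))), E=∅, S=∅, K=∅>
1. <C=(((λp. 0) -2) + (-1 + 4)), E=∅, S=∅, K=[let y]>
2. <C=((λp. 0) -2), E=∅, S=∅, K=[addR :: let y]>
3. <C=(λp. 0), E=∅, S=∅, K=[arg :: addR :: let y]>
4. <C=-2, E=∅, S=∅, K=[fun :: addR :: let y]>
5. <C=0, E={p↦0}, S={0↦-2}, K=[addR :: let y]>
6. <C=(-1 + 4), E=∅, S={0↦-2}, K=[addL(0) :: let y]>
7. <C=-1, E=∅, S={0↦-2}, K=[addR :: addL(0) :: let y]>
8. <C=4, E=∅, S={0↦-2}, K=[addL(-1) :: addL(0) :: let y]>
9. <C=((λu. (let q = u in y)) (let u = y in u)), E={y↦1}, S={0↦-2, 1↦3}, K=∅>
10. <C=(λu. (let q = u in y)), E={y↦1}, S={0↦-2, 1↦3}, K=[arg]>
11. <C=(let u = y in u), E={y↦1}, S={0↦-2, 1↦3}, K=[fun]>
12. <C=y, E={y↦1}, S={0↦-2, 1↦3}, K=[let u :: fun]>
13. <C=u, E={u↦2, y↦1}, S={0↦-2, 1↦3, 2↦3}, K=[fun]>
14. <C=(let q = u in y), E={u↦3, y↦1}, S={0↦-2, 1↦3, 2↦3, 3↦3}, K=∅>
15. <C=u, E={u↦3, y↦1}, S={0↦-2, 1↦3, 2↦3, 3↦3}, K=[let q]>
16. <C=y, E={q↦4, u↦3, y↦1}, S={0↦-2, 1↦3, 2↦3, 3↦3, 4↦3}, K=∅>
→ final value 3

Answer: 3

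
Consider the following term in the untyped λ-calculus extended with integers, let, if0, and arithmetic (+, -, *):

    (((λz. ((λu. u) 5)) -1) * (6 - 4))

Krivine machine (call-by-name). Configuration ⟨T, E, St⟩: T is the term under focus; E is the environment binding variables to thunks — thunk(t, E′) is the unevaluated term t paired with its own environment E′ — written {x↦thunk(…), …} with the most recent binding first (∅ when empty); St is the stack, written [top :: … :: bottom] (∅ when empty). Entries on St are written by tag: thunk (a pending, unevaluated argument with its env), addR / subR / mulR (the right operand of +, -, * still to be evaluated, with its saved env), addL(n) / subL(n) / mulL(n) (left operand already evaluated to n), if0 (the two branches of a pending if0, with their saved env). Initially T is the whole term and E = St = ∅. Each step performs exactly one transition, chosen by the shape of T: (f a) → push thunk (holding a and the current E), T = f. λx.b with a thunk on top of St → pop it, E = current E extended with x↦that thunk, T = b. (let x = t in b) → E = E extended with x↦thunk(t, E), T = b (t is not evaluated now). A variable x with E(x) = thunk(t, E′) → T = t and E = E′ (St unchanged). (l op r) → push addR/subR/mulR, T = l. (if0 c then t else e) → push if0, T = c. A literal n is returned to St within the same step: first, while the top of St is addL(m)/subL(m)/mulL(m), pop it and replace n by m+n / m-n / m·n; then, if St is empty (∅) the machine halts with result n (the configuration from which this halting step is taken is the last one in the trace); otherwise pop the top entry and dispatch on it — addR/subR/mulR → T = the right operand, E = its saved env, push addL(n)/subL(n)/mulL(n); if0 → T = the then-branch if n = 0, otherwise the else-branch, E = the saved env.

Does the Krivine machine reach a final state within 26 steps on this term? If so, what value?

0. [T=(((λz. ((λu. u) 5)) -1) * (6 - 4)) | E=∅ | St=∅]
1. [T=((λz. ((λu. u) 5)) -1) | E=∅ | St=[mulR]]
2. [T=(λz. ((λu. u) 5)) | E=∅ | St=[thunk :: mulR]]
3. [T=((λu. u) 5) | E={z↦thunk(-1, ∅)} | St=[mulR]]
4. [T=(λu. u) | E={z↦thunk(-1, ∅)} | St=[thunk :: mulR]]
5. [T=u | E={u↦thunk(5, {z↦thunk(-1, ∅)}), z↦thunk(-1, ∅)} | St=[mulR]]
6. [T=5 | E={z↦thunk(-1, ∅)} | St=[mulR]]
7. [T=(6 - 4) | E=∅ | St=[mulL(5)]]
8. [T=6 | E=∅ | St=[subR :: mulL(5)]]
9. [T=4 | E=∅ | St=[subL(6) :: mulL(5)]]
→ final value 10

Answer: 10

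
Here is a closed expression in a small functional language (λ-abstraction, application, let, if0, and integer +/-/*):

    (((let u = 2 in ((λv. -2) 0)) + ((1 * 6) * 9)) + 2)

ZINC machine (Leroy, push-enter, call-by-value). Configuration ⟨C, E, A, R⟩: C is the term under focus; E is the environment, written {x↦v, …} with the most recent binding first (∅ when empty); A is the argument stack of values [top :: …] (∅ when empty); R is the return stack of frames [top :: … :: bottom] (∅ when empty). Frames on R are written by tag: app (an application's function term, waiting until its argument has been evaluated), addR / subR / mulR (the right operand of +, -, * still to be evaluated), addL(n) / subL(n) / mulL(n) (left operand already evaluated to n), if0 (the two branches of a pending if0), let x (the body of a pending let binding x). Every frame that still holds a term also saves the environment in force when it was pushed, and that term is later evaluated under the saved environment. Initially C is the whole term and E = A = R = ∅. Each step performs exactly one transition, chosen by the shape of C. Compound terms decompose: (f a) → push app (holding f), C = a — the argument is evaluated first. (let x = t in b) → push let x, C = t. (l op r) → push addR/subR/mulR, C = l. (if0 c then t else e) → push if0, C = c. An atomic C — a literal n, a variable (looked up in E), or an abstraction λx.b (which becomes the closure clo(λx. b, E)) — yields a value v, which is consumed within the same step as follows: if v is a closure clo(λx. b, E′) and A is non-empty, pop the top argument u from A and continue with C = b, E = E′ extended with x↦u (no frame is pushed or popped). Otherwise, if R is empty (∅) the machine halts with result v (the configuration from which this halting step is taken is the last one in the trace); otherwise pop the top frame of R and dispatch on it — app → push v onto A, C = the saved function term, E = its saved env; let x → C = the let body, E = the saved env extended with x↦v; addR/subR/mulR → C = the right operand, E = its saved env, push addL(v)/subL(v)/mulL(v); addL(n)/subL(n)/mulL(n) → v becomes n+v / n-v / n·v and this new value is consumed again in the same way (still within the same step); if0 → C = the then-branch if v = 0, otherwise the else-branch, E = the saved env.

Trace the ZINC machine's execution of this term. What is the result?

Answer: 54

Machine steps:
0. <C=(((let u = 2 in ((λv. -2) 0)) + ((1 * 6) * 9)) + 2), E=∅, A=∅, R=∅>
1. <C=((let u = 2 in ((λv. -2) 0)) + ((1 * 6) * 9)), E=∅, A=∅, R=[addR]>
2. <C=(let u = 2 in ((λv. -2) 0)), E=∅, A=∅, R=[addR :: addR]>
3. <C=2, E=∅, A=∅, R=[let u :: addR :: addR]>
4. <C=((λv. -2) 0), E={u↦2}, A=∅, R=[addR :: addR]>
5. <C=0, E={u↦2}, A=∅, R=[app :: addR :: addR]>
6. <C=(λv. -2), E={u↦2}, A=[0], R=[addR :: addR]>
7. <C=-2, E={v↦0, u↦2}, A=∅, R=[addR :: addR]>
8. <C=((1 * 6) * 9), E=∅, A=∅, R=[addL(-2) :: addR]>
9. <C=(1 * 6), E=∅, A=∅, R=[mulR :: addL(-2) :: addR]>
10. <C=1, E=∅, A=∅, R=[mulR :: mulR :: addL(-2) :: addR]>
11. <C=6, E=∅, A=∅, R=[mulL(1) :: mulR :: addL(-2) :: addR]>
12. <C=9, E=∅, A=∅, R=[mulL(6) :: addL(-2) :: addR]>
13. <C=2, E=∅, A=∅, R=[addL(52)]>
→ final value 54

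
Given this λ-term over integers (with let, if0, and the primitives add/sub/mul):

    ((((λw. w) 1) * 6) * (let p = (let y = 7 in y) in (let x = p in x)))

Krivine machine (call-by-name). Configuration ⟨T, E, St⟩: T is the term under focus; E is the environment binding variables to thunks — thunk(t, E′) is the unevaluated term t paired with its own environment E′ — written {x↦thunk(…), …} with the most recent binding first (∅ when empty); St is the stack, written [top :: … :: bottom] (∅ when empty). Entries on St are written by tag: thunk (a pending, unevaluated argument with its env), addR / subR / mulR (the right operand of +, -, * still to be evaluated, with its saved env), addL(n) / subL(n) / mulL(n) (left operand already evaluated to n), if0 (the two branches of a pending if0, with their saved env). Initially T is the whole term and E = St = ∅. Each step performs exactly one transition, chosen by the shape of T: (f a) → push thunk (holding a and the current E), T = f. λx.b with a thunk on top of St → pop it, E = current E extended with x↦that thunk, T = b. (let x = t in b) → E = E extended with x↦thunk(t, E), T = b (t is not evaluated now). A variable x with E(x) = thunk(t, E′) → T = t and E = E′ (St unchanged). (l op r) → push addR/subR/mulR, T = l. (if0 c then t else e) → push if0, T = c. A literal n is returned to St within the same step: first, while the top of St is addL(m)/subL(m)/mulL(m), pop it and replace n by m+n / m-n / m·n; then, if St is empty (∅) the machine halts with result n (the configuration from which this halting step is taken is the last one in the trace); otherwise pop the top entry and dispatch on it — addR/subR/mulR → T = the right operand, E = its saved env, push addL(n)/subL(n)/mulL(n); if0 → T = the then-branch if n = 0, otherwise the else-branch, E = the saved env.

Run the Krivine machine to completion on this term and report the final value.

t=0: [T=((((λw. w) 1) * 6) * (let p = (let y = 7 in y) in (let x = p in x))) | E=∅ | St=∅]
t=1: [T=(((λw. w) 1) * 6) | E=∅ | St=[mulR]]
t=2: [T=((λw. w) 1) | E=∅ | St=[mulR :: mulR]]
t=3: [T=(λw. w) | E=∅ | St=[thunk :: mulR :: mulR]]
t=4: [T=w | E={w↦thunk(1, ∅)} | St=[mulR :: mulR]]
t=5: [T=1 | E=∅ | St=[mulR :: mulR]]
t=6: [T=6 | E=∅ | St=[mulL(1) :: mulR]]
t=7: [T=(let p = (let y = 7 in y) in (let x = p in x)) | E=∅ | St=[mulL(6)]]
t=8: [T=(let x = p in x) | E={p↦thunk((let y = 7 in y), ∅)} | St=[mulL(6)]]
t=9: [T=x | E={x↦thunk(p, {p↦thunk((let y = 7 in y), ∅)}), p↦thunk((let y = 7 in y), ∅)} | St=[mulL(6)]]
t=10: [T=p | E={p↦thunk((let y = 7 in y), ∅)} | St=[mulL(6)]]
t=11: [T=(let y = 7 in y) | E=∅ | St=[mulL(6)]]
t=12: [T=y | E={y↦thunk(7, ∅)} | St=[mulL(6)]]
t=13: [T=7 | E=∅ | St=[mulL(6)]]
→ final value 42

Answer: 42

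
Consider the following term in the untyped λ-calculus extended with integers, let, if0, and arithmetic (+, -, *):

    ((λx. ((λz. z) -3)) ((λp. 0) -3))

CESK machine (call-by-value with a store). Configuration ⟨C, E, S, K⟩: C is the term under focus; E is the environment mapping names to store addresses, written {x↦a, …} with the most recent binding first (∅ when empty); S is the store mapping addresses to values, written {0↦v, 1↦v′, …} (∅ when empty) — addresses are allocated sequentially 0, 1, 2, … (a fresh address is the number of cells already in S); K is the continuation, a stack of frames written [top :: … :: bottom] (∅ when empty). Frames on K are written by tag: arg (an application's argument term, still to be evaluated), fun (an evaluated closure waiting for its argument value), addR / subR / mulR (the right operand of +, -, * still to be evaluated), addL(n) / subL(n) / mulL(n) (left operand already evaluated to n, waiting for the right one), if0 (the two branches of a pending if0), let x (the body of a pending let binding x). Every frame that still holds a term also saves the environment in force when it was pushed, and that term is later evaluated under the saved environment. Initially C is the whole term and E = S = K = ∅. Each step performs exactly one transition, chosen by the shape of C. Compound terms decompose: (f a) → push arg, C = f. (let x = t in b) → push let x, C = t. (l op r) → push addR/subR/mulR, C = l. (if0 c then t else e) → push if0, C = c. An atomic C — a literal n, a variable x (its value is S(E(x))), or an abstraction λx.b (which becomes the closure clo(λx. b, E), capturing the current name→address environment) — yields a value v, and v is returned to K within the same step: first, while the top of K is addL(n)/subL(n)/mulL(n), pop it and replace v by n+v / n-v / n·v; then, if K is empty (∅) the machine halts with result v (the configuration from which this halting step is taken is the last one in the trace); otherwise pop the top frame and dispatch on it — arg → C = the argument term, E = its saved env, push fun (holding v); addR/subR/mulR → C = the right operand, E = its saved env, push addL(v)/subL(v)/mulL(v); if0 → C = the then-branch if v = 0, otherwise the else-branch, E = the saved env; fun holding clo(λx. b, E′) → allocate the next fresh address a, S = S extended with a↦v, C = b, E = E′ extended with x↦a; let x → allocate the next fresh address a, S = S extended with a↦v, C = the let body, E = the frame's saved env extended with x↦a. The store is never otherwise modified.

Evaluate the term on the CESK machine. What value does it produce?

[0] <C=((λx. ((λz. z) -3)) ((λp. 0) -3)), E=∅, S=∅, K=∅>
[1] <C=(λx. ((λz. z) -3)), E=∅, S=∅, K=[arg]>
[2] <C=((λp. 0) -3), E=∅, S=∅, K=[fun]>
[3] <C=(λp. 0), E=∅, S=∅, K=[arg :: fun]>
[4] <C=-3, E=∅, S=∅, K=[fun :: fun]>
[5] <C=0, E={p↦0}, S={0↦-3}, K=[fun]>
[6] <C=((λz. z) -3), E={x↦1}, S={0↦-3, 1↦0}, K=∅>
[7] <C=(λz. z), E={x↦1}, S={0↦-3, 1↦0}, K=[arg]>
[8] <C=-3, E={x↦1}, S={0↦-3, 1↦0}, K=[fun]>
[9] <C=z, E={z↦2, x↦1}, S={0↦-3, 1↦0, 2↦-3}, K=∅>
→ final value -3

Answer: -3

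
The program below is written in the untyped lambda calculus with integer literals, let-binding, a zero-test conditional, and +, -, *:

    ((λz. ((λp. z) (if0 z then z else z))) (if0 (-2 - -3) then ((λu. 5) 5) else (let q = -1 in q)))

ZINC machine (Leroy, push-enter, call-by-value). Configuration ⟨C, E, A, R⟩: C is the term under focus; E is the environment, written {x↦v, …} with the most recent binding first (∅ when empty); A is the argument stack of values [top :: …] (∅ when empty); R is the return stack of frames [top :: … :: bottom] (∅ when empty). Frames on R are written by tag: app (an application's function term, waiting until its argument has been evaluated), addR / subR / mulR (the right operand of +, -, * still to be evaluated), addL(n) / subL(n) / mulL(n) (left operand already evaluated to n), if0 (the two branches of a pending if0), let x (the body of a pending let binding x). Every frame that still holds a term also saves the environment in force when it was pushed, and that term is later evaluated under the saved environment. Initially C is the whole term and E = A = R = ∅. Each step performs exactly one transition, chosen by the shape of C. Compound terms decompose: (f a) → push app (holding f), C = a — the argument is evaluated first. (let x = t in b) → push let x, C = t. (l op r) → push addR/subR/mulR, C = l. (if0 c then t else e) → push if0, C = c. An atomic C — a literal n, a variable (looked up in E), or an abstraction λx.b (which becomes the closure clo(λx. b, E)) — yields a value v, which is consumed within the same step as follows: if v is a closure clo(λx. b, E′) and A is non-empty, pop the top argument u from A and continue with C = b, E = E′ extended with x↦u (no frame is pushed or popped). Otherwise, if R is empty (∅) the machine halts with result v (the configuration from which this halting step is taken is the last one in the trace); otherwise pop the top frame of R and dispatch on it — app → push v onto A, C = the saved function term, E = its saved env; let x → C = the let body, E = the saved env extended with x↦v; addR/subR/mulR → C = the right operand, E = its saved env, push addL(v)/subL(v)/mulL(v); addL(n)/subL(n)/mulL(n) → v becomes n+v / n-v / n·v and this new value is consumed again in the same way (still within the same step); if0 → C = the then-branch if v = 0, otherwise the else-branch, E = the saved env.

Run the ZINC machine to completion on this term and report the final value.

[0] <C=((λz. ((λp. z) (if0 z then z else z))) (if0 (-2 - -3) then ((λu. 5) 5) else (let q = -1 in q))), E=∅, A=∅, R=∅>
[1] <C=(if0 (-2 - -3) then ((λu. 5) 5) else (let q = -1 in q)), E=∅, A=∅, R=[app]>
[2] <C=(-2 - -3), E=∅, A=∅, R=[if0 :: app]>
[3] <C=-2, E=∅, A=∅, R=[subR :: if0 :: app]>
[4] <C=-3, E=∅, A=∅, R=[subL(-2) :: if0 :: app]>
[5] <C=(let q = -1 in q), E=∅, A=∅, R=[app]>
[6] <C=-1, E=∅, A=∅, R=[let q :: app]>
[7] <C=q, E={q↦-1}, A=∅, R=[app]>
[8] <C=(λz. ((λp. z) (if0 z then z else z))), E=∅, A=[-1], R=∅>
[9] <C=((λp. z) (if0 z then z else z)), E={z↦-1}, A=∅, R=∅>
[10] <C=(if0 z then z else z), E={z↦-1}, A=∅, R=[app]>
[11] <C=z, E={z↦-1}, A=∅, R=[if0 :: app]>
[12] <C=z, E={z↦-1}, A=∅, R=[app]>
[13] <C=(λp. z), E={z↦-1}, A=[-1], R=∅>
[14] <C=z, E={p↦-1, z↦-1}, A=∅, R=∅>
→ final value -1

Answer: -1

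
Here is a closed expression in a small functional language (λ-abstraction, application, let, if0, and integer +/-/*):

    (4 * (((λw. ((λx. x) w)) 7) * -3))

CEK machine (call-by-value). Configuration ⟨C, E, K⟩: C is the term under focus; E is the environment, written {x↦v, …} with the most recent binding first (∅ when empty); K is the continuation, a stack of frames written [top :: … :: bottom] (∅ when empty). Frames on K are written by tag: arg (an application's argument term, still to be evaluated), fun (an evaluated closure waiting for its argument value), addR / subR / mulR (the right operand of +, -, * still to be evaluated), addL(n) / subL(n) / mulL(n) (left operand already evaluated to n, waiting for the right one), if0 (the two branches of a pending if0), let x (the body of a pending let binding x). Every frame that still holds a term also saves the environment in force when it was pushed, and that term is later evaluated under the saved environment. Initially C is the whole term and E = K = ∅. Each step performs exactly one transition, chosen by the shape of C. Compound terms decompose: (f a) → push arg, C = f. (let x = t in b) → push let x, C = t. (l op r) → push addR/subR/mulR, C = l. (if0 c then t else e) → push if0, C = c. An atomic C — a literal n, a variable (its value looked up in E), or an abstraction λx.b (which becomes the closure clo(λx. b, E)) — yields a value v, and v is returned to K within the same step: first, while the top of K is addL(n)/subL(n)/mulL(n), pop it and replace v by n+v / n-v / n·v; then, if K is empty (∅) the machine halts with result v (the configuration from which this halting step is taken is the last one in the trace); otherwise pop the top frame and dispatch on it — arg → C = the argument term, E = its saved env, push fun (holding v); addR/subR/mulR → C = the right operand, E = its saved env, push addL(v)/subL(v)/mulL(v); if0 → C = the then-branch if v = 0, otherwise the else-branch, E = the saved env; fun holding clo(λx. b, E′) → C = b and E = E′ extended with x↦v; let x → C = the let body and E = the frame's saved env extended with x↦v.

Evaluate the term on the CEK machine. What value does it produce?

Answer: -84

Derivation:
step 0: <C=(4 * (((λw. ((λx. x) w)) 7) * -3)), E=∅, K=∅>
step 1: <C=4, E=∅, K=[mulR]>
step 2: <C=(((λw. ((λx. x) w)) 7) * -3), E=∅, K=[mulL(4)]>
step 3: <C=((λw. ((λx. x) w)) 7), E=∅, K=[mulR :: mulL(4)]>
step 4: <C=(λw. ((λx. x) w)), E=∅, K=[arg :: mulR :: mulL(4)]>
step 5: <C=7, E=∅, K=[fun :: mulR :: mulL(4)]>
step 6: <C=((λx. x) w), E={w↦7}, K=[mulR :: mulL(4)]>
step 7: <C=(λx. x), E={w↦7}, K=[arg :: mulR :: mulL(4)]>
step 8: <C=w, E={w↦7}, K=[fun :: mulR :: mulL(4)]>
step 9: <C=x, E={x↦7, w↦7}, K=[mulR :: mulL(4)]>
step 10: <C=-3, E=∅, K=[mulL(7) :: mulL(4)]>
→ final value -84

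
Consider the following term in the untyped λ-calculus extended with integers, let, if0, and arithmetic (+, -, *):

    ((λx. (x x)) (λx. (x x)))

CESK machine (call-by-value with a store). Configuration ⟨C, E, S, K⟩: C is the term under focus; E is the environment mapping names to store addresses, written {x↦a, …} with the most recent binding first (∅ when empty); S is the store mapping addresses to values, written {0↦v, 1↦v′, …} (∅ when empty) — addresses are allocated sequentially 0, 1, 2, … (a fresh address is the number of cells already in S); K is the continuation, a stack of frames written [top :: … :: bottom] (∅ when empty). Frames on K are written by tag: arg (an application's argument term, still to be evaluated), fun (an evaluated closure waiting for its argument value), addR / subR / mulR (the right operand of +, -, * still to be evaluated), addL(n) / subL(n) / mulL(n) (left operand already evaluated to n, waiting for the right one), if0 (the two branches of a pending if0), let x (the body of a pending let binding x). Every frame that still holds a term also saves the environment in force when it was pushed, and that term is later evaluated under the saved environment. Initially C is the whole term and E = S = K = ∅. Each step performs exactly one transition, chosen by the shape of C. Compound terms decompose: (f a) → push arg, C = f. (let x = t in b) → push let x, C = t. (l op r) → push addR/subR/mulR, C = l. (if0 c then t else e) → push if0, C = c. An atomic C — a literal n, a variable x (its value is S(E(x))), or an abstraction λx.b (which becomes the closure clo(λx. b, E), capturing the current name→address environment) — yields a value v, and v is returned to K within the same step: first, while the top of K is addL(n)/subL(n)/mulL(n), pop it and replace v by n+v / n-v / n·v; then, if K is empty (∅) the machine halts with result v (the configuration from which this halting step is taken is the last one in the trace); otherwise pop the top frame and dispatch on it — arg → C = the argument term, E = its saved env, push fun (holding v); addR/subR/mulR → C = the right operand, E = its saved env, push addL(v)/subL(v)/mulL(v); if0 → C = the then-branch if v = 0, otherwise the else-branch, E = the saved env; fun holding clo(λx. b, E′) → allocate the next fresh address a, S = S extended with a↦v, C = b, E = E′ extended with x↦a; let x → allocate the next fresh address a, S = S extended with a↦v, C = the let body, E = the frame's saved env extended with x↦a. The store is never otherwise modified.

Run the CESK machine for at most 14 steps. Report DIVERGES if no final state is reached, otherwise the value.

Answer: DIVERGES (no final state within 14 steps)

Execution trace:
0. ⟨C=((λx. (x x)) (λx. (x x))); E=∅; S=∅; K=∅⟩
1. ⟨C=(λx. (x x)); E=∅; S=∅; K=[arg]⟩
2. ⟨C=(λx. (x x)); E=∅; S=∅; K=[fun]⟩
3. ⟨C=(x x); E={x↦0}; S={0↦clo(λx. (x x), ∅)}; K=∅⟩
4. ⟨C=x; E={x↦0}; S={0↦clo(λx. (x x), ∅)}; K=[arg]⟩
5. ⟨C=x; E={x↦0}; S={0↦clo(λx. (x x), ∅)}; K=[fun]⟩
6. ⟨C=(x x); E={x↦1}; S={0↦clo(λx. (x x), ∅), 1↦clo(λx. (x x), ∅)}; K=∅⟩
7. ⟨C=x; E={x↦1}; S={0↦clo(λx. (x x), ∅), 1↦clo(λx. (x x), ∅)}; K=[arg]⟩
8. ⟨C=x; E={x↦1}; S={0↦clo(λx. (x x), ∅), 1↦clo(λx. (x x), ∅)}; K=[fun]⟩
9. ⟨C=(x x); E={x↦2}; S={0↦clo(λx. (x x), ∅), 1↦clo(λx. (x x), ∅), 2↦clo(λx. (x x), ∅)}; K=∅⟩
10. ⟨C=x; E={x↦2}; S={0↦clo(λx. (x x), ∅), 1↦clo(λx. (x x), ∅), 2↦clo(λx. (x x), ∅)}; K=[arg]⟩
11. ⟨C=x; E={x↦2}; S={0↦clo(λx. (x x), ∅), 1↦clo(λx. (x x), ∅), 2↦clo(λx. (x x), ∅)}; K=[fun]⟩
12. ⟨C=(x x); E={x↦3}; S={0↦clo(λx. (x x), ∅), 1↦clo(λx. (x x), ∅), 2↦clo(λx. (x x), ∅), 3↦clo(λx. (x x), ∅)}; K=∅⟩
13. ⟨C=x; E={x↦3}; S={0↦clo(λx. (x x), ∅), 1↦clo(λx. (x x), ∅), 2↦clo(λx. (x x), ∅), 3↦clo(λx. (x x), ∅)}; K=[arg]⟩
14. ⟨C=x; E={x↦3}; S={0↦clo(λx. (x x), ∅), 1↦clo(λx. (x x), ∅), 2↦clo(λx. (x x), ∅), 3↦clo(λx. (x x), ∅)}; K=[fun]⟩
→ 14 transitions taken and the configuration is still not final: no result within 14 steps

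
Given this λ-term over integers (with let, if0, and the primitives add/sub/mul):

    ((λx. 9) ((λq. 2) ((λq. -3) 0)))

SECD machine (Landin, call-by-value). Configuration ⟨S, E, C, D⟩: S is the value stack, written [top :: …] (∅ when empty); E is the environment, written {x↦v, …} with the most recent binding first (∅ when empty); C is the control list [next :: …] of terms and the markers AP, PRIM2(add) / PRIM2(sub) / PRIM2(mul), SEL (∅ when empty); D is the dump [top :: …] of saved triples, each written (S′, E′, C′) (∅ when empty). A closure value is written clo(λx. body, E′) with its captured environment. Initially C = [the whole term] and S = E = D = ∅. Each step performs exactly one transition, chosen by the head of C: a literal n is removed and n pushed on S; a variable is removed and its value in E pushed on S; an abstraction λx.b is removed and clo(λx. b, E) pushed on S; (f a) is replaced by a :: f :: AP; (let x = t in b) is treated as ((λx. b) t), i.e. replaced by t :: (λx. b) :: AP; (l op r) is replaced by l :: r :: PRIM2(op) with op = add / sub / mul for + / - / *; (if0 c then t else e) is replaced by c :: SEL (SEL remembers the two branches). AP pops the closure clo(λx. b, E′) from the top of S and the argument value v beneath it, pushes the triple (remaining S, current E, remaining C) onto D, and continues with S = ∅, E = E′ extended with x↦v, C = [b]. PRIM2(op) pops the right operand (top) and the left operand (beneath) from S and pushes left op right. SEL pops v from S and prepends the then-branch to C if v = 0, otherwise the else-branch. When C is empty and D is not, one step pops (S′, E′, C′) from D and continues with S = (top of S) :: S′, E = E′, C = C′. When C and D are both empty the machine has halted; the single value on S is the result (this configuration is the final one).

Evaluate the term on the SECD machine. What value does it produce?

Answer: 9

Execution trace:
0. ⟨S=∅; E=∅; C=[((λx. 9) ((λq. 2) ((λq. -3) 0)))]; D=∅⟩
1. ⟨S=∅; E=∅; C=[((λq. 2) ((λq. -3) 0)) :: (λx. 9) :: AP]; D=∅⟩
2. ⟨S=∅; E=∅; C=[((λq. -3) 0) :: (λq. 2) :: AP :: (λx. 9) :: AP]; D=∅⟩
3. ⟨S=∅; E=∅; C=[0 :: (λq. -3) :: AP :: (λq. 2) :: AP :: (λx. 9) :: AP]; D=∅⟩
4. ⟨S=[0]; E=∅; C=[(λq. -3) :: AP :: (λq. 2) :: AP :: (λx. 9) :: AP]; D=∅⟩
5. ⟨S=[clo(λq. -3, ∅) :: 0]; E=∅; C=[AP :: (λq. 2) :: AP :: (λx. 9) :: AP]; D=∅⟩
6. ⟨S=∅; E={q↦0}; C=[-3]; D=[(∅, ∅, [(λq. 2) :: AP :: (λx. 9) :: AP])]⟩
7. ⟨S=[-3]; E={q↦0}; C=∅; D=[(∅, ∅, [(λq. 2) :: AP :: (λx. 9) :: AP])]⟩
8. ⟨S=[-3]; E=∅; C=[(λq. 2) :: AP :: (λx. 9) :: AP]; D=∅⟩
9. ⟨S=[clo(λq. 2, ∅) :: -3]; E=∅; C=[AP :: (λx. 9) :: AP]; D=∅⟩
10. ⟨S=∅; E={q↦-3}; C=[2]; D=[(∅, ∅, [(λx. 9) :: AP])]⟩
11. ⟨S=[2]; E={q↦-3}; C=∅; D=[(∅, ∅, [(λx. 9) :: AP])]⟩
12. ⟨S=[2]; E=∅; C=[(λx. 9) :: AP]; D=∅⟩
13. ⟨S=[clo(λx. 9, ∅) :: 2]; E=∅; C=[AP]; D=∅⟩
14. ⟨S=∅; E={x↦2}; C=[9]; D=[(∅, ∅, ∅)]⟩
15. ⟨S=[9]; E={x↦2}; C=∅; D=[(∅, ∅, ∅)]⟩
16. ⟨S=[9]; E=∅; C=∅; D=∅⟩
→ final value 9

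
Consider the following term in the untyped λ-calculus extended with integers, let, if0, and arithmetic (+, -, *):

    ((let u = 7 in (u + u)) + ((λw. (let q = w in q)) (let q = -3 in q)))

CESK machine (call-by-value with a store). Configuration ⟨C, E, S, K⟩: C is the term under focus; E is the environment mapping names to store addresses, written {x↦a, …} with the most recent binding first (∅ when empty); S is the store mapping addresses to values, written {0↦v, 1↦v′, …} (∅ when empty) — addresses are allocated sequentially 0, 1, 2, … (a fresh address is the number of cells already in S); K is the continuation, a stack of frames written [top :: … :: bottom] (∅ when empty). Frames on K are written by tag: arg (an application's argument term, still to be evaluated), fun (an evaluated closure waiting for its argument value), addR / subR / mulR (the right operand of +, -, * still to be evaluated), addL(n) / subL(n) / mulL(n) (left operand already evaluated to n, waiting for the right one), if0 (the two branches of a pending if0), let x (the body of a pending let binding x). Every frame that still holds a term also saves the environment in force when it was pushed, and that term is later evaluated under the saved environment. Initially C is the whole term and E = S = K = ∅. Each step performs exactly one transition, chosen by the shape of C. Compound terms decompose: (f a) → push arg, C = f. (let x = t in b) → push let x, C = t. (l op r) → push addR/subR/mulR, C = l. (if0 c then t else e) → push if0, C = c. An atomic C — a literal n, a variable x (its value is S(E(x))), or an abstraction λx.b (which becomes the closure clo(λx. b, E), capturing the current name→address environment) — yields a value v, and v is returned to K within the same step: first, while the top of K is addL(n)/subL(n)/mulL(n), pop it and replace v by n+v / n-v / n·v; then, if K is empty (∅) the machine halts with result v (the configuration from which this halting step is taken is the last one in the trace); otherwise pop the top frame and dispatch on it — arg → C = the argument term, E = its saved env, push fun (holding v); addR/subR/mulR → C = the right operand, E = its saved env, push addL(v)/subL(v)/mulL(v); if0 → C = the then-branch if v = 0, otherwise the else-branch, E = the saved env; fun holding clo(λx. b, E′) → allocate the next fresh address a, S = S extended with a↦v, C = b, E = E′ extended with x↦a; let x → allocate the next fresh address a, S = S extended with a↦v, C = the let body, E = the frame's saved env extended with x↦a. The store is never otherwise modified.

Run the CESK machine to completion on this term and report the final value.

Answer: 11

Derivation:
t=0: ⟨C=((let u = 7 in (u + u)) + ((λw. (let q = w in q)) (let q = -3 in q))); E=∅; S=∅; K=∅⟩
t=1: ⟨C=(let u = 7 in (u + u)); E=∅; S=∅; K=[addR]⟩
t=2: ⟨C=7; E=∅; S=∅; K=[let u :: addR]⟩
t=3: ⟨C=(u + u); E={u↦0}; S={0↦7}; K=[addR]⟩
t=4: ⟨C=u; E={u↦0}; S={0↦7}; K=[addR :: addR]⟩
t=5: ⟨C=u; E={u↦0}; S={0↦7}; K=[addL(7) :: addR]⟩
t=6: ⟨C=((λw. (let q = w in q)) (let q = -3 in q)); E=∅; S={0↦7}; K=[addL(14)]⟩
t=7: ⟨C=(λw. (let q = w in q)); E=∅; S={0↦7}; K=[arg :: addL(14)]⟩
t=8: ⟨C=(let q = -3 in q); E=∅; S={0↦7}; K=[fun :: addL(14)]⟩
t=9: ⟨C=-3; E=∅; S={0↦7}; K=[let q :: fun :: addL(14)]⟩
t=10: ⟨C=q; E={q↦1}; S={0↦7, 1↦-3}; K=[fun :: addL(14)]⟩
t=11: ⟨C=(let q = w in q); E={w↦2}; S={0↦7, 1↦-3, 2↦-3}; K=[addL(14)]⟩
t=12: ⟨C=w; E={w↦2}; S={0↦7, 1↦-3, 2↦-3}; K=[let q :: addL(14)]⟩
t=13: ⟨C=q; E={q↦3, w↦2}; S={0↦7, 1↦-3, 2↦-3, 3↦-3}; K=[addL(14)]⟩
→ final value 11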